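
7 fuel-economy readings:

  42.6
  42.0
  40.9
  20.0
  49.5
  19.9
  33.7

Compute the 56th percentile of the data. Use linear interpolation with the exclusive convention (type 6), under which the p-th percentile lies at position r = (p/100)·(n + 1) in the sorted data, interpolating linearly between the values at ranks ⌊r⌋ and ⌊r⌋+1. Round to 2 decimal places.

Sorted: 19.9, 20.0, 33.7, 40.9, 42.0, 42.6, 49.5.
n = 7.
r = (56/100)·(7 + 1) = 4.48.
Rank 4 is 40.9 and rank 5 is 42.0.
Interpolate: 40.9 + 0.48·(42.0 − 40.9) = 40.9 + 0.48·1.1 = 41.428.

41.43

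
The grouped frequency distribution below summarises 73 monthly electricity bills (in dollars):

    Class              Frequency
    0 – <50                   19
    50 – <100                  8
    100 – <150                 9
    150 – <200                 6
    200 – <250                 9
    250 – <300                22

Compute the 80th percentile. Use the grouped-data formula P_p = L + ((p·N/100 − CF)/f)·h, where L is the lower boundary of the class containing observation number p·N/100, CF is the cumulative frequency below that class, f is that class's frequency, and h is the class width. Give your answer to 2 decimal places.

N = 73; target position k = 80/100 · 73 = 58.4.
Cumulative frequencies: 19, 27, 36, 42, 51, 73.
Observation 58.4 falls in the class 250 – <300.
L = 250, CF = 51, f = 22, h = 50.
P80 = 250 + ((58.4 − 51)/22)·50 = 250 + 16.8182 = 266.818.

266.82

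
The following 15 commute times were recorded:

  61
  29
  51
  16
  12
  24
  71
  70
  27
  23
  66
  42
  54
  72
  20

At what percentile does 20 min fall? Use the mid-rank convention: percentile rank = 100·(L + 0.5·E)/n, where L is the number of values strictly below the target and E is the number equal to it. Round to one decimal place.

Sorted: 12, 16, 20, 23, 24, 27, 29, 42, 51, 54, 61, 66, 70, 71, 72.
Count below 20: L = 2; count equal: E = 1; n = 15.
Percentile rank = 100·(2 + 0.5·1)/15 = 100·2.5/15 = 16.67.

16.7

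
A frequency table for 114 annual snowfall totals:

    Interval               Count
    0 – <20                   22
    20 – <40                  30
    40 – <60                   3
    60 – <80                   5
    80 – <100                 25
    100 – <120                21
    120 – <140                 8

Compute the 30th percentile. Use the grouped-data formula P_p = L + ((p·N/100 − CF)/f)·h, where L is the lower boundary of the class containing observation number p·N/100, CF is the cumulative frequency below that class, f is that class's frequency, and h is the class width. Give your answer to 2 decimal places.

28.13

N = 114; target position k = 30/100 · 114 = 34.2.
Cumulative frequencies: 22, 52, 55, 60, 85, 106, 114.
Observation 34.2 falls in the class 20 – <40.
L = 20, CF = 22, f = 30, h = 20.
P30 = 20 + ((34.2 − 22)/30)·20 = 20 + 8.13333 = 28.1333.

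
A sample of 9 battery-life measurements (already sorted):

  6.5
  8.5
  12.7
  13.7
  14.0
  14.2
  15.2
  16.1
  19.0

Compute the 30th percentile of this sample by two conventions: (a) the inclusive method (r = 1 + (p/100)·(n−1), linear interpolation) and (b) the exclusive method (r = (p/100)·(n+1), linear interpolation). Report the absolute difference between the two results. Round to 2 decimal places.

n = 9.
(a) r = 3.4; between ranks 3 (12.7) and 4 (13.7): 13.1.
(b) r = 3 → value at rank 3 = 12.7.
|13.1 − 12.7| = 0.4.

0.40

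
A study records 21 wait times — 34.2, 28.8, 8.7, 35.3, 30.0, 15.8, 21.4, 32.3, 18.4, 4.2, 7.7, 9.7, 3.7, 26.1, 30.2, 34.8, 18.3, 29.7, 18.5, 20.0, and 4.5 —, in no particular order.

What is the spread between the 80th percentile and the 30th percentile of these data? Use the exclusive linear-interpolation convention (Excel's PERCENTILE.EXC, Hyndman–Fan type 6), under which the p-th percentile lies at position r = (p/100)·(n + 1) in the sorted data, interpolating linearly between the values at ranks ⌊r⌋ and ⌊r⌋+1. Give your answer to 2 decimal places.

18.10

Sorted: 3.7, 4.2, 4.5, 7.7, 8.7, 9.7, 15.8, 18.3, 18.4, 18.5, 20.0, 21.4, 26.1, 28.8, 29.7, 30.0, 30.2, 32.3, 34.2, 34.8, 35.3.
n = 21.
P30: r = 6.6; ranks 6–7 are 9.7, 15.8; interpolating gives 13.36.
P80: r = 17.6; ranks 17–18 are 30.2, 32.3; interpolating gives 31.46.
Difference: 31.46 − 13.36 = 18.1.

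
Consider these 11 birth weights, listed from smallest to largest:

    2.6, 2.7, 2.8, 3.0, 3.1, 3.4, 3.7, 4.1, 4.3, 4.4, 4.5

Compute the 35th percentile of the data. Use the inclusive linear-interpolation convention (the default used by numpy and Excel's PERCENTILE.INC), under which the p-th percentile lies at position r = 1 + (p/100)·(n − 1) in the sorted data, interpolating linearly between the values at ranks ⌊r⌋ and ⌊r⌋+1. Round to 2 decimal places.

n = 11.
r = 1 + (35/100)·(11 − 1) = 1 + 3.5 = 4.5.
Rank 4 is 3.0 and rank 5 is 3.1.
Interpolate: 3.0 + 0.5·(3.1 − 3.0) = 3.0 + 0.5·0.1 = 3.05.

3.05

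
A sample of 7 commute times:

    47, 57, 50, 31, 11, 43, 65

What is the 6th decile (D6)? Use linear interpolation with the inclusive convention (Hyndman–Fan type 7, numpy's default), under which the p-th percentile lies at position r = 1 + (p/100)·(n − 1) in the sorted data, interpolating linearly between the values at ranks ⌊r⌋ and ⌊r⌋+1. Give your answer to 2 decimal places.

Sorted: 11, 31, 43, 47, 50, 57, 65.
n = 7.
r = 1 + (60/100)·(7 − 1) = 1 + 3.6 = 4.6.
Rank 4 is 47 and rank 5 is 50.
Interpolate: 47 + 0.6·(50 − 47) = 47 + 0.6·3 = 48.8.

48.80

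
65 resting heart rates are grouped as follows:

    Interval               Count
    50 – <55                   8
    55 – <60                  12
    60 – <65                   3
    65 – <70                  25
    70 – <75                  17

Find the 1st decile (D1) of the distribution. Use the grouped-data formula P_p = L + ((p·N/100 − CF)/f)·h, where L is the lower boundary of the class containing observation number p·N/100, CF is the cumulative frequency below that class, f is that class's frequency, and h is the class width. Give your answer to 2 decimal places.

54.06

N = 65; target position k = 10/100 · 65 = 6.5.
Cumulative frequencies: 8, 20, 23, 48, 65.
Observation 6.5 falls in the class 50 – <55.
L = 50, CF = 0, f = 8, h = 5.
P10 = 50 + ((6.5 − 0)/8)·5 = 50 + 4.0625 = 54.0625.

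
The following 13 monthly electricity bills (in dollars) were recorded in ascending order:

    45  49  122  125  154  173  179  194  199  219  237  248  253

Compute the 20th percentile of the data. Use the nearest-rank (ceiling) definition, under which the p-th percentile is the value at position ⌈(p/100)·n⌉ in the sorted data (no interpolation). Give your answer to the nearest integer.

n = 13.
Position = ⌈20/100 · 13⌉ = ⌈2.6⌉ = 3.
The value at rank 3 is 122.

122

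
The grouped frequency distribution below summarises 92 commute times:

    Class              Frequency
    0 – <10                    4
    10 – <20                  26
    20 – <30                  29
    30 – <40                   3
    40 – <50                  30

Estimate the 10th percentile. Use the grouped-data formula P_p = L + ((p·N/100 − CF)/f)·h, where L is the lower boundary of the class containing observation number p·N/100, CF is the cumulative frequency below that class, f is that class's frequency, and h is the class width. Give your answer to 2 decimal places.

N = 92; target position k = 10/100 · 92 = 9.2.
Cumulative frequencies: 4, 30, 59, 62, 92.
Observation 9.2 falls in the class 10 – <20.
L = 10, CF = 4, f = 26, h = 10.
P10 = 10 + ((9.2 − 4)/26)·10 = 10 + 2 = 12.

12.00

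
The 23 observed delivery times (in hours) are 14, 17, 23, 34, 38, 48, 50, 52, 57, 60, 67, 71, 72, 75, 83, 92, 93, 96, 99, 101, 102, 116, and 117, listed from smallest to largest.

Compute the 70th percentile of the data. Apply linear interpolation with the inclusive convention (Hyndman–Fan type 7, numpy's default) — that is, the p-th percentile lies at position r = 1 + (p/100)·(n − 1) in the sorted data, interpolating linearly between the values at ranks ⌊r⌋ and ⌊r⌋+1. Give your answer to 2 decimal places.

n = 23.
r = 1 + (70/100)·(23 − 1) = 1 + 15.4 = 16.4.
Rank 16 is 92 and rank 17 is 93.
Interpolate: 92 + 0.4·(93 − 92) = 92 + 0.4·1 = 92.4.

92.40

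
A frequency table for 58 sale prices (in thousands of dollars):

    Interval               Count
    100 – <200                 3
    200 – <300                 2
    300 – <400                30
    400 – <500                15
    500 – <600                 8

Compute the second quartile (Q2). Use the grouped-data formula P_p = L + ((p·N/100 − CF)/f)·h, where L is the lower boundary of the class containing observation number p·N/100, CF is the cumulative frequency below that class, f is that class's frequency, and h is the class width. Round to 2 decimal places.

N = 58; target position k = 50/100 · 58 = 29.
Cumulative frequencies: 3, 5, 35, 50, 58.
Observation 29 falls in the class 300 – <400.
L = 300, CF = 5, f = 30, h = 100.
P50 = 300 + ((29 − 5)/30)·100 = 300 + 80 = 380.

380.00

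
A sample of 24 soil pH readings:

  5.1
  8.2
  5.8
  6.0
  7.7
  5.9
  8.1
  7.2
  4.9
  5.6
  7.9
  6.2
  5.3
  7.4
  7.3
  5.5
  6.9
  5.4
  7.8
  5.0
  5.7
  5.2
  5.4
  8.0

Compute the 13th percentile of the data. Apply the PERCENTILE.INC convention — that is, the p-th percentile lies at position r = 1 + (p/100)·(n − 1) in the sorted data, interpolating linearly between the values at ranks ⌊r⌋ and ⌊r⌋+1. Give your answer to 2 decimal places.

5.20

Sorted: 4.9, 5.0, 5.1, 5.2, 5.3, 5.4, 5.4, 5.5, 5.6, 5.7, 5.8, 5.9, 6.0, 6.2, 6.9, 7.2, 7.3, 7.4, 7.7, 7.8, 7.9, 8.0, 8.1, 8.2.
n = 24.
r = 1 + (13/100)·(24 − 1) = 1 + 2.99 = 3.99.
Rank 3 is 5.1 and rank 4 is 5.2.
Interpolate: 5.1 + 0.99·(5.2 − 5.1) = 5.1 + 0.99·0.1 = 5.199.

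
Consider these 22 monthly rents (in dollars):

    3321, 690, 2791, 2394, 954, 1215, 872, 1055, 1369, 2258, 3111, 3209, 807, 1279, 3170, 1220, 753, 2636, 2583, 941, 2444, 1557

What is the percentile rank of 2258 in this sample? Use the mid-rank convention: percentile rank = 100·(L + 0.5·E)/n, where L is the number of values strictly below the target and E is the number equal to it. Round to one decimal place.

56.8

Sorted: 690, 753, 807, 872, 941, 954, 1055, 1215, 1220, 1279, 1369, 1557, 2258, 2394, 2444, 2583, 2636, 2791, 3111, 3170, 3209, 3321.
Count below 2258: L = 12; count equal: E = 1; n = 22.
Percentile rank = 100·(12 + 0.5·1)/22 = 100·12.5/22 = 56.82.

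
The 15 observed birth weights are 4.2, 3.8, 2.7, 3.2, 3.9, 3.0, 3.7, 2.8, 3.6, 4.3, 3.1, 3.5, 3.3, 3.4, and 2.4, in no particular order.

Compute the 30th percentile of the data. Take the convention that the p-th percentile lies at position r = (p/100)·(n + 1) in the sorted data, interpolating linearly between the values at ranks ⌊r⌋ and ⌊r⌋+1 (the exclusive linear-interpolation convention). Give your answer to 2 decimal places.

Sorted: 2.4, 2.7, 2.8, 3.0, 3.1, 3.2, 3.3, 3.4, 3.5, 3.6, 3.7, 3.8, 3.9, 4.2, 4.3.
n = 15.
r = (30/100)·(15 + 1) = 4.8.
Rank 4 is 3.0 and rank 5 is 3.1.
Interpolate: 3.0 + 0.8·(3.1 − 3.0) = 3.0 + 0.8·0.1 = 3.08.

3.08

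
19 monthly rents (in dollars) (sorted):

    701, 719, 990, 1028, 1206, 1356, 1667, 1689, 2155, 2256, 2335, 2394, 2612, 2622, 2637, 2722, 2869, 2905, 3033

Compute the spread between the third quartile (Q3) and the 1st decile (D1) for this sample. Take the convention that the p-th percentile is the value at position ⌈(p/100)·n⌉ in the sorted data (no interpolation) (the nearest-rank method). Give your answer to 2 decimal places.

1918.00

n = 19.
P10: rank ⌈10/100·19⌉ = 2 → 719.
P75: rank ⌈75/100·19⌉ = 15 → 2637.
Difference: 2637 − 719 = 1918.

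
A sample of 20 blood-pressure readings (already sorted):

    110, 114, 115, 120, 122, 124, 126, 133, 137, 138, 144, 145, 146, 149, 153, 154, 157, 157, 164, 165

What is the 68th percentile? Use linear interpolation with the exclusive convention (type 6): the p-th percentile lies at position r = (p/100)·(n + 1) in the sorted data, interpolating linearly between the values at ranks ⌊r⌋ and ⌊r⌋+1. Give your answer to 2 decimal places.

n = 20.
r = (68/100)·(20 + 1) = 14.28.
Rank 14 is 149 and rank 15 is 153.
Interpolate: 149 + 0.28·(153 − 149) = 149 + 0.28·4 = 150.12.

150.12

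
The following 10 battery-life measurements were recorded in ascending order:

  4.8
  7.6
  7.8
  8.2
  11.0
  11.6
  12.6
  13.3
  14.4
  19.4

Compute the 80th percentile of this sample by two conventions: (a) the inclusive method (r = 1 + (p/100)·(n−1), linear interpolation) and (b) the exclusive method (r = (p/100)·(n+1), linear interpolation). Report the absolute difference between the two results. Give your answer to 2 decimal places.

0.66

n = 10.
(a) r = 8.2; between ranks 8 (13.3) and 9 (14.4): 13.52.
(b) r = 8.8; between ranks 8 (13.3) and 9 (14.4): 14.18.
|13.52 − 14.18| = 0.66.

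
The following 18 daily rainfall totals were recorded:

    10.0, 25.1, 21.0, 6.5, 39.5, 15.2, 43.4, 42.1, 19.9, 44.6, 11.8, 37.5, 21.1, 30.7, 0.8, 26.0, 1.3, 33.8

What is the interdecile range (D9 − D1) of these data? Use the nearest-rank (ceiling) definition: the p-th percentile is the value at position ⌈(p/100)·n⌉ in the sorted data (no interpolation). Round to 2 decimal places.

42.10

Sorted: 0.8, 1.3, 6.5, 10.0, 11.8, 15.2, 19.9, 21.0, 21.1, 25.1, 26.0, 30.7, 33.8, 37.5, 39.5, 42.1, 43.4, 44.6.
n = 18.
P10: rank ⌈10/100·18⌉ = 2 → 1.3.
P90: rank ⌈90/100·18⌉ = 17 → 43.4.
Difference: 43.4 − 1.3 = 42.1.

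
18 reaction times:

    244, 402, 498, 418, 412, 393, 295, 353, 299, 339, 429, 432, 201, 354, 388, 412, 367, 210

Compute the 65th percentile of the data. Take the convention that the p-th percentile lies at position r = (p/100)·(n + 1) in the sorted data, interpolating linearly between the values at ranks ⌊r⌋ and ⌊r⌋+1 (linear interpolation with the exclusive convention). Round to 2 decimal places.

Sorted: 201, 210, 244, 295, 299, 339, 353, 354, 367, 388, 393, 402, 412, 412, 418, 429, 432, 498.
n = 18.
r = (65/100)·(18 + 1) = 12.35.
Rank 12 is 402 and rank 13 is 412.
Interpolate: 402 + 0.35·(412 − 402) = 402 + 0.35·10 = 405.5.

405.50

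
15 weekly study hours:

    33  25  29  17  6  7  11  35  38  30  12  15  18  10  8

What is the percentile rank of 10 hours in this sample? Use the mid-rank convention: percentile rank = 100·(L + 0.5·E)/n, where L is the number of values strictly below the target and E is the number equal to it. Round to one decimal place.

Sorted: 6, 7, 8, 10, 11, 12, 15, 17, 18, 25, 29, 30, 33, 35, 38.
Count below 10: L = 3; count equal: E = 1; n = 15.
Percentile rank = 100·(3 + 0.5·1)/15 = 100·3.5/15 = 23.33.

23.3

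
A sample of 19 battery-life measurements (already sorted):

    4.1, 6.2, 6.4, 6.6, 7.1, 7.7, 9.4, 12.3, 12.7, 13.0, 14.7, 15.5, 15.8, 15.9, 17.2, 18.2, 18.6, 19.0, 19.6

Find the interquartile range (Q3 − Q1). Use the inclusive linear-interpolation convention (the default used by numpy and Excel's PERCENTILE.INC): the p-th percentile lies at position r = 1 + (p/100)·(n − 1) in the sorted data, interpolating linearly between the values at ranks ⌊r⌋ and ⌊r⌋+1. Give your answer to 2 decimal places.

n = 19.
P25: r = 5.5; ranks 5–6 are 7.1, 7.7; interpolating gives 7.4.
P75: r = 14.5; ranks 14–15 are 15.9, 17.2; interpolating gives 16.55.
Difference: 16.55 − 7.4 = 9.15.

9.15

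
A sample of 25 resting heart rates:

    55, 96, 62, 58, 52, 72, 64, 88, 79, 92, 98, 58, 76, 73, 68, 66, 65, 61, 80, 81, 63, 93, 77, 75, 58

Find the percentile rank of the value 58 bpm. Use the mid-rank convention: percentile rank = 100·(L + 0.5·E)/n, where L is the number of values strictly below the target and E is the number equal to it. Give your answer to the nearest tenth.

Sorted: 52, 55, 58, 58, 58, 61, 62, 63, 64, 65, 66, 68, 72, 73, 75, 76, 77, 79, 80, 81, 88, 92, 93, 96, 98.
Count below 58: L = 2; count equal: E = 3; n = 25.
Percentile rank = 100·(2 + 0.5·3)/25 = 100·3.5/25 = 14.

14.0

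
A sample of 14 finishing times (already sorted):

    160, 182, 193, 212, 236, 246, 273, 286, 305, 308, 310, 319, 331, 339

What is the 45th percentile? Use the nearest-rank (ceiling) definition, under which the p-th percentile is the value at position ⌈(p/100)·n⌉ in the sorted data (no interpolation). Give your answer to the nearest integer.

273

n = 14.
Position = ⌈45/100 · 14⌉ = ⌈6.3⌉ = 7.
The value at rank 7 is 273.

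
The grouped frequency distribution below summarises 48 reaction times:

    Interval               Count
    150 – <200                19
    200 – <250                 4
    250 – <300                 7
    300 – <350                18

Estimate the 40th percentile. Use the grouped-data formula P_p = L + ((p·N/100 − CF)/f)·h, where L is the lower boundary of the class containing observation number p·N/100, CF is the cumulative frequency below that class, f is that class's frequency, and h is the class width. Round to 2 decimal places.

N = 48; target position k = 40/100 · 48 = 19.2.
Cumulative frequencies: 19, 23, 30, 48.
Observation 19.2 falls in the class 200 – <250.
L = 200, CF = 19, f = 4, h = 50.
P40 = 200 + ((19.2 − 19)/4)·50 = 200 + 2.5 = 202.5.

202.50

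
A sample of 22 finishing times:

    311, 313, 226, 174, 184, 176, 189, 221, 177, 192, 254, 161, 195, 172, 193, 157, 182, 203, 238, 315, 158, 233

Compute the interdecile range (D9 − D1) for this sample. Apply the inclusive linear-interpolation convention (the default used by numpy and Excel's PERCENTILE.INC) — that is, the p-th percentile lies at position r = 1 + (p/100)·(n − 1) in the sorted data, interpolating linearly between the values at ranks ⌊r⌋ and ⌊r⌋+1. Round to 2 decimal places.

Sorted: 157, 158, 161, 172, 174, 176, 177, 182, 184, 189, 192, 193, 195, 203, 221, 226, 233, 238, 254, 311, 313, 315.
n = 22.
P10: r = 3.1; ranks 3–4 are 161, 172; interpolating gives 162.1.
P90: r = 19.9; ranks 19–20 are 254, 311; interpolating gives 305.3.
Difference: 305.3 − 162.1 = 143.2.

143.20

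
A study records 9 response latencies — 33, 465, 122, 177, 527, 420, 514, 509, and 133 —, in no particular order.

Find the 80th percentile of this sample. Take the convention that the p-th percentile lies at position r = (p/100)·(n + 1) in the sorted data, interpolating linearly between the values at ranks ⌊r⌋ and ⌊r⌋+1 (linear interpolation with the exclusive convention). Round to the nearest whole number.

514

Sorted: 33, 122, 133, 177, 420, 465, 509, 514, 527.
n = 9.
r = (80/100)·(9 + 1) = 8.
r is an integer, so P80 is the value at rank 8: 514.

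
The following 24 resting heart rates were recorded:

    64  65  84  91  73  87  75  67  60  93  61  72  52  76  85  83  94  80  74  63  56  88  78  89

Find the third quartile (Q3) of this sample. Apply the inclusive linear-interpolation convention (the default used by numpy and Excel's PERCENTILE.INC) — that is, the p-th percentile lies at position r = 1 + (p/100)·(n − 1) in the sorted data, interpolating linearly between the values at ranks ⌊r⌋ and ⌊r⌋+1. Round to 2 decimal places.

Sorted: 52, 56, 60, 61, 63, 64, 65, 67, 72, 73, 74, 75, 76, 78, 80, 83, 84, 85, 87, 88, 89, 91, 93, 94.
n = 24.
r = 1 + (75/100)·(24 − 1) = 1 + 17.25 = 18.25.
Rank 18 is 85 and rank 19 is 87.
Interpolate: 85 + 0.25·(87 − 85) = 85 + 0.25·2 = 85.5.

85.50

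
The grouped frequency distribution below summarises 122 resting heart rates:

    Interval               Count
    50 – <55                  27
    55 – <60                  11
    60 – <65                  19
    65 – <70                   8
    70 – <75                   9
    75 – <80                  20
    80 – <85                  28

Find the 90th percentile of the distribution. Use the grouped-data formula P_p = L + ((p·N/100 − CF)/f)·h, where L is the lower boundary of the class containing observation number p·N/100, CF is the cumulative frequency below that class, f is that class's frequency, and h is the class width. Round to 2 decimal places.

82.82

N = 122; target position k = 90/100 · 122 = 109.8.
Cumulative frequencies: 27, 38, 57, 65, 74, 94, 122.
Observation 109.8 falls in the class 80 – <85.
L = 80, CF = 94, f = 28, h = 5.
P90 = 80 + ((109.8 − 94)/28)·5 = 80 + 2.82143 = 82.8214.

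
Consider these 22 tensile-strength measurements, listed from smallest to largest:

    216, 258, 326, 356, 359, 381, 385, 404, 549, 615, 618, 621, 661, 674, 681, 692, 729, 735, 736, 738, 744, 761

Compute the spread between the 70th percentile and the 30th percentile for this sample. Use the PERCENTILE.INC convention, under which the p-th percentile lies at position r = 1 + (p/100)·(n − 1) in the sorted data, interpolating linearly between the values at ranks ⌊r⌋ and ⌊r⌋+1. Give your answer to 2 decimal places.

298.00

n = 22.
P30: r = 7.3; ranks 7–8 are 385, 404; interpolating gives 390.7.
P70: r = 15.7; ranks 15–16 are 681, 692; interpolating gives 688.7.
Difference: 688.7 − 390.7 = 298.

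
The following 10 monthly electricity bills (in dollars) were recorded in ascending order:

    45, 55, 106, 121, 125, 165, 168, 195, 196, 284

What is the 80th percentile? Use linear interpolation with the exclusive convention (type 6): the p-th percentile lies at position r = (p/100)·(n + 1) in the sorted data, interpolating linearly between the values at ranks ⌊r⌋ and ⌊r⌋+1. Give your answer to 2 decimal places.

n = 10.
r = (80/100)·(10 + 1) = 8.8.
Rank 8 is 195 and rank 9 is 196.
Interpolate: 195 + 0.8·(196 − 195) = 195 + 0.8·1 = 195.8.

195.80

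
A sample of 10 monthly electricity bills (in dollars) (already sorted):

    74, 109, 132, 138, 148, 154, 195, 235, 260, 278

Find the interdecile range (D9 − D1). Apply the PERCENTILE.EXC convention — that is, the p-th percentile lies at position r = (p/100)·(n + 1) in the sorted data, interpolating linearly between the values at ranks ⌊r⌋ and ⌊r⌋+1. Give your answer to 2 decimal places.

n = 10.
P10: r = 1.1; ranks 1–2 are 74, 109; interpolating gives 77.5.
P90: r = 9.9; ranks 9–10 are 260, 278; interpolating gives 276.2.
Difference: 276.2 − 77.5 = 198.7.

198.70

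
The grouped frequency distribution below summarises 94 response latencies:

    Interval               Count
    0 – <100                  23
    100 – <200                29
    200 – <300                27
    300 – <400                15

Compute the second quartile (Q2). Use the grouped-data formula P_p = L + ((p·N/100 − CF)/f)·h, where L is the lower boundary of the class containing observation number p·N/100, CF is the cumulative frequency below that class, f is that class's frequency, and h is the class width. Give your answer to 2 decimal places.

182.76

N = 94; target position k = 50/100 · 94 = 47.
Cumulative frequencies: 23, 52, 79, 94.
Observation 47 falls in the class 100 – <200.
L = 100, CF = 23, f = 29, h = 100.
P50 = 100 + ((47 − 23)/29)·100 = 100 + 82.7586 = 182.759.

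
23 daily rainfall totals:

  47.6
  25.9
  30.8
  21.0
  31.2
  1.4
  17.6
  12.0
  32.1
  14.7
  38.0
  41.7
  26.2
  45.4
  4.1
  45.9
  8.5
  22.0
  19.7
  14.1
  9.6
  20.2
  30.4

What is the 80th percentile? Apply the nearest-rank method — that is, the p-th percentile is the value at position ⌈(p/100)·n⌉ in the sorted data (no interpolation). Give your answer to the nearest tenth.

38.0

Sorted: 1.4, 4.1, 8.5, 9.6, 12.0, 14.1, 14.7, 17.6, 19.7, 20.2, 21.0, 22.0, 25.9, 26.2, 30.4, 30.8, 31.2, 32.1, 38.0, 41.7, 45.4, 45.9, 47.6.
n = 23.
Position = ⌈80/100 · 23⌉ = ⌈18.4⌉ = 19.
The value at rank 19 is 38.0.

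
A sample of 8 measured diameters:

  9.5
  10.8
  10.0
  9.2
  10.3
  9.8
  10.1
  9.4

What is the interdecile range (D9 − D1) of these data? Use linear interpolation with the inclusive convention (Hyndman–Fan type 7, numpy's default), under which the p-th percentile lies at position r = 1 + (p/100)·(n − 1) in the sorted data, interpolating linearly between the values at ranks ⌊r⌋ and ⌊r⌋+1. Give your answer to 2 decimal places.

1.11

Sorted: 9.2, 9.4, 9.5, 9.8, 10.0, 10.1, 10.3, 10.8.
n = 8.
P10: r = 1.7; ranks 1–2 are 9.2, 9.4; interpolating gives 9.34.
P90: r = 7.3; ranks 7–8 are 10.3, 10.8; interpolating gives 10.45.
Difference: 10.45 − 9.34 = 1.11.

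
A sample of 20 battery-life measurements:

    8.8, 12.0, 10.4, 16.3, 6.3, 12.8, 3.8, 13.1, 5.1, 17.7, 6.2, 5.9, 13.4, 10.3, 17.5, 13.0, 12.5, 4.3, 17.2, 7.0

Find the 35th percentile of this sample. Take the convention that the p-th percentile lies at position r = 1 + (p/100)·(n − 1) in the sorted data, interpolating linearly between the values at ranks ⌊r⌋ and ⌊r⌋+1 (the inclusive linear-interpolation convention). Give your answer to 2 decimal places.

8.17

Sorted: 3.8, 4.3, 5.1, 5.9, 6.2, 6.3, 7.0, 8.8, 10.3, 10.4, 12.0, 12.5, 12.8, 13.0, 13.1, 13.4, 16.3, 17.2, 17.5, 17.7.
n = 20.
r = 1 + (35/100)·(20 − 1) = 1 + 6.65 = 7.65.
Rank 7 is 7.0 and rank 8 is 8.8.
Interpolate: 7.0 + 0.65·(8.8 − 7.0) = 7.0 + 0.65·1.8 = 8.17.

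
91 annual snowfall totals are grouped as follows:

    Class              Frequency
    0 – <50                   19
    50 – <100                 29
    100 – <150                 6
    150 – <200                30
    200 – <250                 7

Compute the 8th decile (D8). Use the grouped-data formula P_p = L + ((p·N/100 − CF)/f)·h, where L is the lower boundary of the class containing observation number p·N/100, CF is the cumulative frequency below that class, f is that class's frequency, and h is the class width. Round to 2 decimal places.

N = 91; target position k = 80/100 · 91 = 72.8.
Cumulative frequencies: 19, 48, 54, 84, 91.
Observation 72.8 falls in the class 150 – <200.
L = 150, CF = 54, f = 30, h = 50.
P80 = 150 + ((72.8 − 54)/30)·50 = 150 + 31.3333 = 181.333.

181.33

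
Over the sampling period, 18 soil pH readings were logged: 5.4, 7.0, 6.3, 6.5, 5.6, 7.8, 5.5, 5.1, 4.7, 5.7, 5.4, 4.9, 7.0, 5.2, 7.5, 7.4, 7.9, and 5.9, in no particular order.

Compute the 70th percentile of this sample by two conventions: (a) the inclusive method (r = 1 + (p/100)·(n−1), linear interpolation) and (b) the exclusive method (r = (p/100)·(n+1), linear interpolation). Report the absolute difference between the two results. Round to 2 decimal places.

0.05

Sorted: 4.7, 4.9, 5.1, 5.2, 5.4, 5.4, 5.5, 5.6, 5.7, 5.9, 6.3, 6.5, 7.0, 7.0, 7.4, 7.5, 7.8, 7.9.
n = 18.
(a) r = 12.9; between ranks 12 (6.5) and 13 (7.0): 6.95.
(b) r = 13.3; between ranks 13 (7.0) and 14 (7.0): 7.
|6.95 − 7| = 0.05.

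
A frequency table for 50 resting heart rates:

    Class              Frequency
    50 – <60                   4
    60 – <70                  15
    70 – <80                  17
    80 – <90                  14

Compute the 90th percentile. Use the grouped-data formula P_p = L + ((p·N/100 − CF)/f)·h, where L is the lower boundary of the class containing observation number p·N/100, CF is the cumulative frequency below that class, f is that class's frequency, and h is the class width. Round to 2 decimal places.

86.43

N = 50; target position k = 90/100 · 50 = 45.
Cumulative frequencies: 4, 19, 36, 50.
Observation 45 falls in the class 80 – <90.
L = 80, CF = 36, f = 14, h = 10.
P90 = 80 + ((45 − 36)/14)·10 = 80 + 6.42857 = 86.4286.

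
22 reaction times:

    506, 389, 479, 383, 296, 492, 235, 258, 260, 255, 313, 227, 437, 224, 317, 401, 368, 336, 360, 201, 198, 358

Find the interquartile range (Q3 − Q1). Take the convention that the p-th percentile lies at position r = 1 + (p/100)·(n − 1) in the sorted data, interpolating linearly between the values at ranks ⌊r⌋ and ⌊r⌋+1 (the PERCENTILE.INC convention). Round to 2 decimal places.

Sorted: 198, 201, 224, 227, 235, 255, 258, 260, 296, 313, 317, 336, 358, 360, 368, 383, 389, 401, 437, 479, 492, 506.
n = 22.
P25: r = 6.25; ranks 6–7 are 255, 258; interpolating gives 255.75.
P75: r = 16.75; ranks 16–17 are 383, 389; interpolating gives 387.5.
Difference: 387.5 − 255.75 = 131.75.

131.75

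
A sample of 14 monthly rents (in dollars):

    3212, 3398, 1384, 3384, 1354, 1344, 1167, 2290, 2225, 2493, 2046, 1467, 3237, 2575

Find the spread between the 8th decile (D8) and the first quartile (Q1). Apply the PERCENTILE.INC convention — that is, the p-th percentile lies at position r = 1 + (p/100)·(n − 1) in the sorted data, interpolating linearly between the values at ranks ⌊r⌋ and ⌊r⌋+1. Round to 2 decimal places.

Sorted: 1167, 1344, 1354, 1384, 1467, 2046, 2225, 2290, 2493, 2575, 3212, 3237, 3384, 3398.
n = 14.
P25: r = 4.25; ranks 4–5 are 1384, 1467; interpolating gives 1404.75.
P80: r = 11.4; ranks 11–12 are 3212, 3237; interpolating gives 3222.
Difference: 3222 − 1404.75 = 1817.25.

1817.25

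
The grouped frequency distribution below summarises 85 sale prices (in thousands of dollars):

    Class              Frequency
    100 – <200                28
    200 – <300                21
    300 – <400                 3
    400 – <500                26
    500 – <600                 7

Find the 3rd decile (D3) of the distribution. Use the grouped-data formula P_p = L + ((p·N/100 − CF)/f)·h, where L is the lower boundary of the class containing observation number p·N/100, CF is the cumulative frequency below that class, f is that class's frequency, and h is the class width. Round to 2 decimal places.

N = 85; target position k = 30/100 · 85 = 25.5.
Cumulative frequencies: 28, 49, 52, 78, 85.
Observation 25.5 falls in the class 100 – <200.
L = 100, CF = 0, f = 28, h = 100.
P30 = 100 + ((25.5 − 0)/28)·100 = 100 + 91.0714 = 191.071.

191.07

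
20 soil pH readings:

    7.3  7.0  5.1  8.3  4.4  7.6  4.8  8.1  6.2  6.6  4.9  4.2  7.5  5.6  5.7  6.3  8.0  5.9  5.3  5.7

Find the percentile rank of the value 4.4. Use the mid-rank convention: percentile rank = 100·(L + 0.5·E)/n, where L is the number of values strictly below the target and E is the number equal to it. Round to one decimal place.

Sorted: 4.2, 4.4, 4.8, 4.9, 5.1, 5.3, 5.6, 5.7, 5.7, 5.9, 6.2, 6.3, 6.6, 7.0, 7.3, 7.5, 7.6, 8.0, 8.1, 8.3.
Count below 4.4: L = 1; count equal: E = 1; n = 20.
Percentile rank = 100·(1 + 0.5·1)/20 = 100·1.5/20 = 7.5.

7.5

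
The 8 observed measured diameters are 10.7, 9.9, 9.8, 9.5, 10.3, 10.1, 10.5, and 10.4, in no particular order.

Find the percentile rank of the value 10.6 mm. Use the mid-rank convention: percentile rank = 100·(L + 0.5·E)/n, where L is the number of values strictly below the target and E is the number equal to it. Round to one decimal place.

Sorted: 9.5, 9.8, 9.9, 10.1, 10.3, 10.4, 10.5, 10.7.
Count below 10.6: L = 7; count equal: E = 0; n = 8.
Percentile rank = 100·(7 + 0.5·0)/8 = 100·7/8 = 87.5.

87.5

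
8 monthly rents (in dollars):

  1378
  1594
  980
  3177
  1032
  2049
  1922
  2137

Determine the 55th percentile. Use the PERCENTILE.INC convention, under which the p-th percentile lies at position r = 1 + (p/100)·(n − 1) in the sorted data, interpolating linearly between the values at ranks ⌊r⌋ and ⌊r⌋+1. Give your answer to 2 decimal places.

1872.80

Sorted: 980, 1032, 1378, 1594, 1922, 2049, 2137, 3177.
n = 8.
r = 1 + (55/100)·(8 − 1) = 1 + 3.85 = 4.85.
Rank 4 is 1594 and rank 5 is 1922.
Interpolate: 1594 + 0.85·(1922 − 1594) = 1594 + 0.85·328 = 1872.8.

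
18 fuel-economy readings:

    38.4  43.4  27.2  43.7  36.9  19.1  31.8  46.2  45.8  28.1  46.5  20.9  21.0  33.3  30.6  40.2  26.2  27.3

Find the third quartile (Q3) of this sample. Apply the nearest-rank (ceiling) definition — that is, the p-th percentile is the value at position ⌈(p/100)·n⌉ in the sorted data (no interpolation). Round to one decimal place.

Sorted: 19.1, 20.9, 21.0, 26.2, 27.2, 27.3, 28.1, 30.6, 31.8, 33.3, 36.9, 38.4, 40.2, 43.4, 43.7, 45.8, 46.2, 46.5.
n = 18.
Position = ⌈75/100 · 18⌉ = ⌈13.5⌉ = 14.
The value at rank 14 is 43.4.

43.4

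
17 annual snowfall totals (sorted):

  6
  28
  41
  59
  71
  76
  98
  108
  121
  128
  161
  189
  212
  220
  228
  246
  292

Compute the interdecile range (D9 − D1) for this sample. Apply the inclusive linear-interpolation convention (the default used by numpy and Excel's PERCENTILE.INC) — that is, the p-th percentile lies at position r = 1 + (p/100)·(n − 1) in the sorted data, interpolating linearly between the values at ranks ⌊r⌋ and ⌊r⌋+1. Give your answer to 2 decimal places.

n = 17.
P10: r = 2.6; ranks 2–3 are 28, 41; interpolating gives 35.8.
P90: r = 15.4; ranks 15–16 are 228, 246; interpolating gives 235.2.
Difference: 235.2 − 35.8 = 199.4.

199.40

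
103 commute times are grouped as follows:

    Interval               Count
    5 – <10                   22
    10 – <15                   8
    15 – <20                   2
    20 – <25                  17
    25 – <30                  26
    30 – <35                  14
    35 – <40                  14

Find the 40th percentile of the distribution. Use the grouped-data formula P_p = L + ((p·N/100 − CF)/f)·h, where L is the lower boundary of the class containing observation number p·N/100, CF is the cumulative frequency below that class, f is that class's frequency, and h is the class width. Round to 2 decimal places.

22.71

N = 103; target position k = 40/100 · 103 = 41.2.
Cumulative frequencies: 22, 30, 32, 49, 75, 89, 103.
Observation 41.2 falls in the class 20 – <25.
L = 20, CF = 32, f = 17, h = 5.
P40 = 20 + ((41.2 − 32)/17)·5 = 20 + 2.70588 = 22.7059.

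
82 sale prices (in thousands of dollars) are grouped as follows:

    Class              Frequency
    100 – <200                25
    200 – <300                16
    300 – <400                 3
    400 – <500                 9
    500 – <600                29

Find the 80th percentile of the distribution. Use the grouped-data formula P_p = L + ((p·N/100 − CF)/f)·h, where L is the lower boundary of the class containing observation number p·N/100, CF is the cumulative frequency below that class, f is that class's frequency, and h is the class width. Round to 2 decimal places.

N = 82; target position k = 80/100 · 82 = 65.6.
Cumulative frequencies: 25, 41, 44, 53, 82.
Observation 65.6 falls in the class 500 – <600.
L = 500, CF = 53, f = 29, h = 100.
P80 = 500 + ((65.6 − 53)/29)·100 = 500 + 43.4483 = 543.448.

543.45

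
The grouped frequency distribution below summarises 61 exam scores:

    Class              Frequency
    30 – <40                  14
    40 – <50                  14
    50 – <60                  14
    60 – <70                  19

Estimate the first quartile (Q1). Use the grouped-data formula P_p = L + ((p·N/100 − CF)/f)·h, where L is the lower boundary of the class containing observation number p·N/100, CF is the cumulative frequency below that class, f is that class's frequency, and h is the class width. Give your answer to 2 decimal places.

N = 61; target position k = 25/100 · 61 = 15.25.
Cumulative frequencies: 14, 28, 42, 61.
Observation 15.25 falls in the class 40 – <50.
L = 40, CF = 14, f = 14, h = 10.
P25 = 40 + ((15.25 − 14)/14)·10 = 40 + 0.892857 = 40.8929.

40.89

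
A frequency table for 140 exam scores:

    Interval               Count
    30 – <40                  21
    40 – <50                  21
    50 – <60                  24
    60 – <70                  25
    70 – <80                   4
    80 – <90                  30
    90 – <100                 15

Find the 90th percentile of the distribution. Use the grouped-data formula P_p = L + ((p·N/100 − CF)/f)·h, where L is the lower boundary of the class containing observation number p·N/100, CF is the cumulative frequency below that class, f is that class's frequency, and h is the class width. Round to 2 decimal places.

N = 140; target position k = 90/100 · 140 = 126.
Cumulative frequencies: 21, 42, 66, 91, 95, 125, 140.
Observation 126 falls in the class 90 – <100.
L = 90, CF = 125, f = 15, h = 10.
P90 = 90 + ((126 − 125)/15)·10 = 90 + 0.666667 = 90.6667.

90.67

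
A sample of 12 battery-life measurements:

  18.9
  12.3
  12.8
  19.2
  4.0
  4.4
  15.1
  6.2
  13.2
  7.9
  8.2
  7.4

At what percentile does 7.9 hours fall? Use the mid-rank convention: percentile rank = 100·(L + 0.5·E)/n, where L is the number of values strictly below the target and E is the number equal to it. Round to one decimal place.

Sorted: 4.0, 4.4, 6.2, 7.4, 7.9, 8.2, 12.3, 12.8, 13.2, 15.1, 18.9, 19.2.
Count below 7.9: L = 4; count equal: E = 1; n = 12.
Percentile rank = 100·(4 + 0.5·1)/12 = 100·4.5/12 = 37.5.

37.5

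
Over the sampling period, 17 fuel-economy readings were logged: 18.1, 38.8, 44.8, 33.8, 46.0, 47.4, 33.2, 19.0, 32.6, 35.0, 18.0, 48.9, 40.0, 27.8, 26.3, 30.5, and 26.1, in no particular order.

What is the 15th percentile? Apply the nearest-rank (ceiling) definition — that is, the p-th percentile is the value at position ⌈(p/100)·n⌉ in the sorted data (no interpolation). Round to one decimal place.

Sorted: 18.0, 18.1, 19.0, 26.1, 26.3, 27.8, 30.5, 32.6, 33.2, 33.8, 35.0, 38.8, 40.0, 44.8, 46.0, 47.4, 48.9.
n = 17.
Position = ⌈15/100 · 17⌉ = ⌈2.55⌉ = 3.
The value at rank 3 is 19.0.

19.0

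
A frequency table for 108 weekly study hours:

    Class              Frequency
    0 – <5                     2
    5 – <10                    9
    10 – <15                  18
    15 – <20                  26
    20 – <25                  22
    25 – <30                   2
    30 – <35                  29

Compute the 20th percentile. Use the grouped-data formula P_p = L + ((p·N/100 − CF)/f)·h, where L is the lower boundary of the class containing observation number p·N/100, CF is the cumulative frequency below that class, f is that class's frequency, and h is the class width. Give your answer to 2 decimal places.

N = 108; target position k = 20/100 · 108 = 21.6.
Cumulative frequencies: 2, 11, 29, 55, 77, 79, 108.
Observation 21.6 falls in the class 10 – <15.
L = 10, CF = 11, f = 18, h = 5.
P20 = 10 + ((21.6 − 11)/18)·5 = 10 + 2.94444 = 12.9444.

12.94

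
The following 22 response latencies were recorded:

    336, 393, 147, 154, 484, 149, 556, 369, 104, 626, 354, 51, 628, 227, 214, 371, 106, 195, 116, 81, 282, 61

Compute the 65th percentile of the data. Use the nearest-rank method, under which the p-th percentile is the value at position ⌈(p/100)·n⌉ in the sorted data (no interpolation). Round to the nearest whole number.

Sorted: 51, 61, 81, 104, 106, 116, 147, 149, 154, 195, 214, 227, 282, 336, 354, 369, 371, 393, 484, 556, 626, 628.
n = 22.
Position = ⌈65/100 · 22⌉ = ⌈14.3⌉ = 15.
The value at rank 15 is 354.

354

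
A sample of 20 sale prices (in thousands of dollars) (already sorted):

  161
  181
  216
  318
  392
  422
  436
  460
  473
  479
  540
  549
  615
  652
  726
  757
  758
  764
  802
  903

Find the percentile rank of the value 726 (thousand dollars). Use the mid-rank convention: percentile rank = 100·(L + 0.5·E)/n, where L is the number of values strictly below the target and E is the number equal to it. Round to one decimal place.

Count below 726: L = 14; count equal: E = 1; n = 20.
Percentile rank = 100·(14 + 0.5·1)/20 = 100·14.5/20 = 72.5.

72.5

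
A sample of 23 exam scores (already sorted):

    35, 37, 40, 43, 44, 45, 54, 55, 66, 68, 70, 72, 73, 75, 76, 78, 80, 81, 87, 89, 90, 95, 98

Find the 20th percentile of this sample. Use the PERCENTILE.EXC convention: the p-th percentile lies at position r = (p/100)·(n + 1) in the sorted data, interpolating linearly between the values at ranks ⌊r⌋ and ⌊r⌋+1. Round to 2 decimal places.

n = 23.
r = (20/100)·(23 + 1) = 4.8.
Rank 4 is 43 and rank 5 is 44.
Interpolate: 43 + 0.8·(44 − 43) = 43 + 0.8·1 = 43.8.

43.80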